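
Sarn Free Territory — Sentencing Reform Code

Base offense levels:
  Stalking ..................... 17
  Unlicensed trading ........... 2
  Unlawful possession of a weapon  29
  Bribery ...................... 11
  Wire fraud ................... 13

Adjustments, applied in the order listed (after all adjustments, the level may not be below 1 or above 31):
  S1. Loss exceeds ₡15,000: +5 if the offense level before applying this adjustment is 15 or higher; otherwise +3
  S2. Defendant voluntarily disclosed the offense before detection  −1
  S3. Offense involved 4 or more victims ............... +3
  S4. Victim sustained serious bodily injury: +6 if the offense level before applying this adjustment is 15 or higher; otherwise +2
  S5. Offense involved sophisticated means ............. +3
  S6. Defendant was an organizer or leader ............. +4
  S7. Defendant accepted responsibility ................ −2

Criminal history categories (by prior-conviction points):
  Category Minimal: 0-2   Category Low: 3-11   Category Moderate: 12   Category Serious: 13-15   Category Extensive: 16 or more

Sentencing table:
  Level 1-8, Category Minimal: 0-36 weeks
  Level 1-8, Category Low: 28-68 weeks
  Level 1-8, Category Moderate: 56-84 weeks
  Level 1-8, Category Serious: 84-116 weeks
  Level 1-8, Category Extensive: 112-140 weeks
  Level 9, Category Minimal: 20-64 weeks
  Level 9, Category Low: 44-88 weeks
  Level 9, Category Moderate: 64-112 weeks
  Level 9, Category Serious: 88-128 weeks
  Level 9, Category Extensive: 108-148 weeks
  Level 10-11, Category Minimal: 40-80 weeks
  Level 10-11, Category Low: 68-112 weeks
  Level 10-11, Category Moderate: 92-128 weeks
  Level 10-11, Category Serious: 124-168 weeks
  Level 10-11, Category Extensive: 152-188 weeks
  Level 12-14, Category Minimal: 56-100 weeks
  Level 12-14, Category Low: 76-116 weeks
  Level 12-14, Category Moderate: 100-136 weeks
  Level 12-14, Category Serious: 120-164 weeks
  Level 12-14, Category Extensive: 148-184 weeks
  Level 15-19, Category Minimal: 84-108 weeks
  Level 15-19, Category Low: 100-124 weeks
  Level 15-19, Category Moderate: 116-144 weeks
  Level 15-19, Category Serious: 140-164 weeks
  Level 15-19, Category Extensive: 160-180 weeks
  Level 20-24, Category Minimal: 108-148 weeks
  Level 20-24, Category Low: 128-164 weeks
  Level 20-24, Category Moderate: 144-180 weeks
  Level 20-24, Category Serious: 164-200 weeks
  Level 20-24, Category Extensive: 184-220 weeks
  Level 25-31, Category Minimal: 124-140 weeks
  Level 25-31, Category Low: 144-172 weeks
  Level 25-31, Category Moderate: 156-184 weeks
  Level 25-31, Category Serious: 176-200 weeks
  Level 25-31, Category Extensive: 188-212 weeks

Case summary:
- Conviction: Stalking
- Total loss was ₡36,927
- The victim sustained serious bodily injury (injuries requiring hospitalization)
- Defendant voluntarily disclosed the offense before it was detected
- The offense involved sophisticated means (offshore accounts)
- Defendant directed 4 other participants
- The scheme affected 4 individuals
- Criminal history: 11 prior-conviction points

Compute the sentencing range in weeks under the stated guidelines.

144-172 weeks

Base offense level for stalking: 17.
S1 applies (level before this adjustment is 17 ≥ 15, so +5): 17 + 5 = 22.
S2 applies: 22 − 1 = 21.
S3 applies: 21 + 3 = 24.
S4 applies (level before this adjustment is 24 ≥ 15, so +6): 24 + 6 = 30.
S5 applies: 30 + 3 = 33.
S6 applies: 33 + 4 = 37.
S7 does not apply.
Level 37 exceeds the maximum of 31; capped at 31.
Final offense level: 31.
Criminal history: 11 prior points → Category Low (3-11).
Level 31 falls in the 25-31 band.
Grid: Level 25-31 × Category Low = 144-172 weeks.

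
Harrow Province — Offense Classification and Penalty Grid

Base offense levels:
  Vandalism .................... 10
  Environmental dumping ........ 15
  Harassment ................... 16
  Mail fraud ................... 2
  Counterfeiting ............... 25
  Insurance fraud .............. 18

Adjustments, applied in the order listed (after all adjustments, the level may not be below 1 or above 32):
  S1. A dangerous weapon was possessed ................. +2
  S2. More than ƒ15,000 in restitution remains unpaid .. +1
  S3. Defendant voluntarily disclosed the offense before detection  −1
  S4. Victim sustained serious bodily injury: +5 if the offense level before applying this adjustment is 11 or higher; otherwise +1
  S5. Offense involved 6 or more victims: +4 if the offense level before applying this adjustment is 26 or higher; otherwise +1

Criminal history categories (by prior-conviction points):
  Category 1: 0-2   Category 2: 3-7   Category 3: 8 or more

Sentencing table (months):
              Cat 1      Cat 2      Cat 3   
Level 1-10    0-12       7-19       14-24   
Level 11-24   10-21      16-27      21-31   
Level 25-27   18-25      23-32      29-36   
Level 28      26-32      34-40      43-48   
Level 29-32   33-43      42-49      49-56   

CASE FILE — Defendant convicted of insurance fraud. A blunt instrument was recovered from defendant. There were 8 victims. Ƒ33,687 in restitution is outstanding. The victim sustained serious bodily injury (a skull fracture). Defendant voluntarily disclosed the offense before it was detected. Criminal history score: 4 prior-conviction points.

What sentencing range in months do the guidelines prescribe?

23-32 months

Base offense level for insurance fraud: 18.
S1 applies: 18 + 2 = 20.
S2 applies: 20 + 1 = 21.
S3 applies: 21 − 1 = 20.
S4 applies (level before this adjustment is 20 ≥ 11, so +5): 20 + 5 = 25.
S5 applies (level before this adjustment is 25 < 26, so +1): 25 + 1 = 26.
Final offense level: 26.
Criminal history: 4 prior points → Category 2 (3-7).
Level 26 falls in the 25-27 band.
Grid: Level 25-27 × Category 2 = 23-32 months.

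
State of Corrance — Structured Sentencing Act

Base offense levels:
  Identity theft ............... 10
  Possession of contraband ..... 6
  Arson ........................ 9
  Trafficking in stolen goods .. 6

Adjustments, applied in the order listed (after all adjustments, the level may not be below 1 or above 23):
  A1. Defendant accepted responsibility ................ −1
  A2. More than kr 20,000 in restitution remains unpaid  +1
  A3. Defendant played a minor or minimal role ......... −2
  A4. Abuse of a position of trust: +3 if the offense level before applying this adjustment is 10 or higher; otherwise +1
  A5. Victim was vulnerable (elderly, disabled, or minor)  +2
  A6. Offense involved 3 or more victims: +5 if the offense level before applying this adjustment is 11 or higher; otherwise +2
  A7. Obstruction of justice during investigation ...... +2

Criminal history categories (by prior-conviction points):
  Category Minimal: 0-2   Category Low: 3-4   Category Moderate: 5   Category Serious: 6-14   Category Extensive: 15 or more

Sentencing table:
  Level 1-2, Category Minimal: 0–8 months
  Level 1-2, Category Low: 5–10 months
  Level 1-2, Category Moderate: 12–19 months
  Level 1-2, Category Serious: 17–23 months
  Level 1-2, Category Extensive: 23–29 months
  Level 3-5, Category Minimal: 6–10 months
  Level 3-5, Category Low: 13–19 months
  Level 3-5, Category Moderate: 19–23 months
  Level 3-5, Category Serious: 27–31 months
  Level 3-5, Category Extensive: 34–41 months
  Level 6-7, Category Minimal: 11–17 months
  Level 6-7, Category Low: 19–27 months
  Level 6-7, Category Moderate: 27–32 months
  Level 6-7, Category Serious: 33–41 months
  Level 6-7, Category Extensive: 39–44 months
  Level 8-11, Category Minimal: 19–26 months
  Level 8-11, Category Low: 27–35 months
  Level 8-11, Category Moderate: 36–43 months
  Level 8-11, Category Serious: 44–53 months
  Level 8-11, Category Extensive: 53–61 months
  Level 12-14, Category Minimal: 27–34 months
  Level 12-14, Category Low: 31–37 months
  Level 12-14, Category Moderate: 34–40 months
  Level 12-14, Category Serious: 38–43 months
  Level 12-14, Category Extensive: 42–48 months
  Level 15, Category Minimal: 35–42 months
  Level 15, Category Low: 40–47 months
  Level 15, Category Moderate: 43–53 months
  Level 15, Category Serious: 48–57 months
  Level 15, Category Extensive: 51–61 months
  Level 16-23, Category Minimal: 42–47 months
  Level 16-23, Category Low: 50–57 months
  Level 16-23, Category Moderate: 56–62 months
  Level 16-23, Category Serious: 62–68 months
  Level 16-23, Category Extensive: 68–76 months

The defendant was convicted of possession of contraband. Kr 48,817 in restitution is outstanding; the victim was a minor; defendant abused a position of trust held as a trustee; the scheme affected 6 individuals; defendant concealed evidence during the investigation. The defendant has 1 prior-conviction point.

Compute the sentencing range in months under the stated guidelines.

27-34 months

Base offense level for possession of contraband: 6.
A2 applies: 6 + 1 = 7.
A3 does not apply.
A4 applies (level before this adjustment is 7 < 10, so +1): 7 + 1 = 8.
A5 applies: 8 + 2 = 10.
A6 applies (level before this adjustment is 10 < 11, so +2): 10 + 2 = 12.
A7 applies: 12 + 2 = 14.
Final offense level: 14.
Criminal history: 1 prior point → Category Minimal (0-2).
Level 14 falls in the 12-14 band.
Grid: Level 12-14 × Category Minimal = 27-34 months.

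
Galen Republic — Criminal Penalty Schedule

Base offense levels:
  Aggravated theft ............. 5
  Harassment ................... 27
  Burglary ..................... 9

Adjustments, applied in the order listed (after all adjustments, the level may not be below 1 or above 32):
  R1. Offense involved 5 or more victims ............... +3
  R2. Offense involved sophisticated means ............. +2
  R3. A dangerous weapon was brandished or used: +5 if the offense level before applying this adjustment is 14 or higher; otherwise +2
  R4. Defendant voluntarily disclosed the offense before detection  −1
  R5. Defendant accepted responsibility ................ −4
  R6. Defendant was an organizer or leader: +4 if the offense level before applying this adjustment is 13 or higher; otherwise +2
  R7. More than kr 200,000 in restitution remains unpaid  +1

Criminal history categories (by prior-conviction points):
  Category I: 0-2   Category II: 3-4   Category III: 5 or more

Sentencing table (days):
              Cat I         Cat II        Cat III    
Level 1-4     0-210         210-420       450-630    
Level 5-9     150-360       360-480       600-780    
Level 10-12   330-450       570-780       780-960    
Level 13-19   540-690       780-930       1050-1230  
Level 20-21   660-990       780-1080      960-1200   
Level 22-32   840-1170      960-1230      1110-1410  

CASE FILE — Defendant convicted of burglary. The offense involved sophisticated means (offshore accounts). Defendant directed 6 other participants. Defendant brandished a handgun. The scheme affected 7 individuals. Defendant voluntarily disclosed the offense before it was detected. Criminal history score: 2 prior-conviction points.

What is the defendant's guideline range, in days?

840-1170 days

Base offense level for burglary: 9.
R1 applies: 9 + 3 = 12.
R2 applies: 12 + 2 = 14.
R3 applies (level before this adjustment is 14 ≥ 14, so +5): 14 + 5 = 19.
R4 applies: 19 − 1 = 18.
R6 applies (level before this adjustment is 18 ≥ 13, so +4): 18 + 4 = 22.
R7 does not apply.
Final offense level: 22.
Criminal history: 2 prior points → Category I (0-2).
Level 22 falls in the 22-32 band.
Grid: Level 22-32 × Category I = 840-1170 days.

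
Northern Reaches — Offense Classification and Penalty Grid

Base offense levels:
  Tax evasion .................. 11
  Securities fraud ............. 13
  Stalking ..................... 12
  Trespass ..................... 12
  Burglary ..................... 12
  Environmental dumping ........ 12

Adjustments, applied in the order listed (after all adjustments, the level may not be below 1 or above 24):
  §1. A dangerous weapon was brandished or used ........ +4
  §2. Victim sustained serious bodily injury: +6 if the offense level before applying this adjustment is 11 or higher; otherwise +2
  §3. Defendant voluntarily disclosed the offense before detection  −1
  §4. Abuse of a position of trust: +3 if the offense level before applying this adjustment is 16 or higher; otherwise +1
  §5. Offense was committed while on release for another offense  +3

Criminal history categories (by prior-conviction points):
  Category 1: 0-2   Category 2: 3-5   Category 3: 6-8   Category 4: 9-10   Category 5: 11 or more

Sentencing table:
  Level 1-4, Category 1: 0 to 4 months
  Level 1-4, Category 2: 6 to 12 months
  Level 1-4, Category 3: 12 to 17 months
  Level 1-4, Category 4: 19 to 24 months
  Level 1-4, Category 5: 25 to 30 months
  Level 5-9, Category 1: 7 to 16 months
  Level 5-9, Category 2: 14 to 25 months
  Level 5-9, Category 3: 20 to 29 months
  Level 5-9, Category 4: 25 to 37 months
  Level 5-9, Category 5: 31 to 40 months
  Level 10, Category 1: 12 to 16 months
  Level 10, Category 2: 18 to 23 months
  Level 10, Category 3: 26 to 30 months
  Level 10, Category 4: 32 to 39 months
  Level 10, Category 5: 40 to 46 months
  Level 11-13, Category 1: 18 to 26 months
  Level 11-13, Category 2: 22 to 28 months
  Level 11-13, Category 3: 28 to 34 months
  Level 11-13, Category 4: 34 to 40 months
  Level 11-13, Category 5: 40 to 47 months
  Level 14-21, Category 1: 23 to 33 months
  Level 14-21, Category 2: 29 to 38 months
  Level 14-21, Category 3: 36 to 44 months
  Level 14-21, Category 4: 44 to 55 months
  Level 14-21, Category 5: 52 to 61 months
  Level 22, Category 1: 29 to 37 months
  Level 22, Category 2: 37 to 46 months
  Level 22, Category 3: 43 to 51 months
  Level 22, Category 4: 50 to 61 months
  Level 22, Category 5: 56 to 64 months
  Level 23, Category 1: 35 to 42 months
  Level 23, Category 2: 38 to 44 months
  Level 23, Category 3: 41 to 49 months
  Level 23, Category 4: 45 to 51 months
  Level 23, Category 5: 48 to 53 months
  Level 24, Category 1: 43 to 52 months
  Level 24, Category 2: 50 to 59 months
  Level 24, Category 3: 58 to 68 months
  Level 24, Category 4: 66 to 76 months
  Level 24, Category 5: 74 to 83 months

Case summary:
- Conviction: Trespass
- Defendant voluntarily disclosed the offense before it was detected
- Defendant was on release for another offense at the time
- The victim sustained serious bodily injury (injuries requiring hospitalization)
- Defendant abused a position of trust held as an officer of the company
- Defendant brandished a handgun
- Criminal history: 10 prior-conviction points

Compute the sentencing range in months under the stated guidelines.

66-76 months

Base offense level for trespass: 12.
§1 applies: 12 + 4 = 16.
§2 applies (level before this adjustment is 16 ≥ 11, so +6): 16 + 6 = 22.
§3 applies: 22 − 1 = 21.
§4 applies (level before this adjustment is 21 ≥ 16, so +3): 21 + 3 = 24.
§5 applies: 24 + 3 = 27.
Level 27 exceeds the maximum of 24; capped at 24.
Final offense level: 24.
Criminal history: 10 prior points → Category 4 (9-10).
Level 24 falls in the 24 band.
Grid: Level 24 × Category 4 = 66-76 months.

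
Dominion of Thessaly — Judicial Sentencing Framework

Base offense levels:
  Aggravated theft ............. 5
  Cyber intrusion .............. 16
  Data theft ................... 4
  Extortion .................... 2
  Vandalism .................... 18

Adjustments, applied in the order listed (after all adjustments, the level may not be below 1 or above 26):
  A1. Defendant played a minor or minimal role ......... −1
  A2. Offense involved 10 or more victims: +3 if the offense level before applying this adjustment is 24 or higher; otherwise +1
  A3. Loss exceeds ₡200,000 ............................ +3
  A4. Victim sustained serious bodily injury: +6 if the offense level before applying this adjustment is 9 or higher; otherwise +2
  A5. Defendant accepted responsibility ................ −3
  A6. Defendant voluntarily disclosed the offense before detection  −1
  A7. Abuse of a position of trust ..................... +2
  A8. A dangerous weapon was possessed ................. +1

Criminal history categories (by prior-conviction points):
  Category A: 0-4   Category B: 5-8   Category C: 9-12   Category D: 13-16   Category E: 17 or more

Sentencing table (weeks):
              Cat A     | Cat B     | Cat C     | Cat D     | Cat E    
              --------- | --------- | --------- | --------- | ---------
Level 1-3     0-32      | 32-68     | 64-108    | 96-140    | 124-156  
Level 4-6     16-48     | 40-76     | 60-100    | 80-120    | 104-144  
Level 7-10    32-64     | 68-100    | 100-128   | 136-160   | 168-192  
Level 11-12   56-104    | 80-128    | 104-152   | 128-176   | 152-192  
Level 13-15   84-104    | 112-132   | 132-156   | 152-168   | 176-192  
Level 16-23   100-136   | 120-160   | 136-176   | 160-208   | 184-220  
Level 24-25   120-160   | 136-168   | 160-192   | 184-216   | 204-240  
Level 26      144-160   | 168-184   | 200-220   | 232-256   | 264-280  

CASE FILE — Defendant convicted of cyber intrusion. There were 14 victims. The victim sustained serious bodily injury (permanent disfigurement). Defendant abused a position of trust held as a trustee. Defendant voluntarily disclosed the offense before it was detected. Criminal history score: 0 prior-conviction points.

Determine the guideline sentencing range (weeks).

Base offense level for cyber intrusion: 16.
A2 applies (level before this adjustment is 16 < 24, so +1): 16 + 1 = 17.
A4 applies (level before this adjustment is 17 ≥ 9, so +6): 17 + 6 = 23.
A6 applies: 23 − 1 = 22.
A7 applies: 22 + 2 = 24.
Final offense level: 24.
Criminal history: 0 prior points → Category A (0-4).
Level 24 falls in the 24-25 band.
Grid: Level 24-25 × Category A = 120-160 weeks.

120-160 weeks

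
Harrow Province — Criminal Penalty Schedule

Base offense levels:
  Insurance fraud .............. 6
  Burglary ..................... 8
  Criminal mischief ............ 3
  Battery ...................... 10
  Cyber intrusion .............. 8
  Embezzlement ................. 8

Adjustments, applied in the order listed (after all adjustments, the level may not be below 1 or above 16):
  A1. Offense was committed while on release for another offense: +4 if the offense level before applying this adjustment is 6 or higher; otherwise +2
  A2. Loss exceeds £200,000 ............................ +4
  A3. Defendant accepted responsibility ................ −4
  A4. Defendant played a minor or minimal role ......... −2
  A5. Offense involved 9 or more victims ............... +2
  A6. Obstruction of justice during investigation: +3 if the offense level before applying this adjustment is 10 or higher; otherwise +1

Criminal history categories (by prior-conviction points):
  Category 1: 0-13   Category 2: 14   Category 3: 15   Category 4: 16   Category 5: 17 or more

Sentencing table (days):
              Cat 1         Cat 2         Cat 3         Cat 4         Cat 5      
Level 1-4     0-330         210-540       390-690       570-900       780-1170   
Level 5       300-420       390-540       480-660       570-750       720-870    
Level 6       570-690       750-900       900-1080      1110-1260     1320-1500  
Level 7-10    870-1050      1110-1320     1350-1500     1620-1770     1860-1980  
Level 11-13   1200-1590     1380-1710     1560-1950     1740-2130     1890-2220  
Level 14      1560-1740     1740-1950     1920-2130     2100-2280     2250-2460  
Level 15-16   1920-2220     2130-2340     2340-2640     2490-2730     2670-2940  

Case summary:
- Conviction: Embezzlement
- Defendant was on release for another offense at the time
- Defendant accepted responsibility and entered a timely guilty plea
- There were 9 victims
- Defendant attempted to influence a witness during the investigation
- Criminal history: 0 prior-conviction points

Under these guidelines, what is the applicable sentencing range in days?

1200-1590 days

Base offense level for embezzlement: 8.
A1 applies (level before this adjustment is 8 ≥ 6, so +4): 8 + 4 = 12.
A2 does not apply.
A3 applies: 12 − 4 = 8.
A5 applies: 8 + 2 = 10.
A6 applies (level before this adjustment is 10 ≥ 10, so +3): 10 + 3 = 13.
Final offense level: 13.
Criminal history: 0 prior points → Category 1 (0-13).
Level 13 falls in the 11-13 band.
Grid: Level 11-13 × Category 1 = 1200-1590 days.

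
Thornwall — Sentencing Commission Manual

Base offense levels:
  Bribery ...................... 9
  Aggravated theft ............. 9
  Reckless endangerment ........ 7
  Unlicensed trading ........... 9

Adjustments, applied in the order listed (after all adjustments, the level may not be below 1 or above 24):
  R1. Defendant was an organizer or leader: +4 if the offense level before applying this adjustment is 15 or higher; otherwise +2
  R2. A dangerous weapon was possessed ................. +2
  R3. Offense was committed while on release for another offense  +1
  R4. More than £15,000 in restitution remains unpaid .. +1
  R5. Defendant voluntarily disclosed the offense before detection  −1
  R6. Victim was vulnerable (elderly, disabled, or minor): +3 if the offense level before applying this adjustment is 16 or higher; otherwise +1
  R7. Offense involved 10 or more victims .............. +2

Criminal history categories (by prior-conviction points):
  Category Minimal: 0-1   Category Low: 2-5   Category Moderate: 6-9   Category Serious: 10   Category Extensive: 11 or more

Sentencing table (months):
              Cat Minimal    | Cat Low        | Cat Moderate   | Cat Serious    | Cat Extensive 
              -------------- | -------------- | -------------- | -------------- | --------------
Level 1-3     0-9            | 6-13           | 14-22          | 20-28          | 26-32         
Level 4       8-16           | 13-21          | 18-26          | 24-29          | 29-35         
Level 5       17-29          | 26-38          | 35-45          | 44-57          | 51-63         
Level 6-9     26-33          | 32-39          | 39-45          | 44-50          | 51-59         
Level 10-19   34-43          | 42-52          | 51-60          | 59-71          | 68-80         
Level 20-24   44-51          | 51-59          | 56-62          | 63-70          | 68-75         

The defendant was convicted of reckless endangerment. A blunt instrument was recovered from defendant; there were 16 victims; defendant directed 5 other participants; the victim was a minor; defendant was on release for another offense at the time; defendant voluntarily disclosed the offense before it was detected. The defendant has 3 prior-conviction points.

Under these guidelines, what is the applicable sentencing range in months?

42-52 months

Base offense level for reckless endangerment: 7.
R1 applies (level before this adjustment is 7 < 15, so +2): 7 + 2 = 9.
R2 applies: 9 + 2 = 11.
R3 applies: 11 + 1 = 12.
R5 applies: 12 − 1 = 11.
R6 applies (level before this adjustment is 11 < 16, so +1): 11 + 1 = 12.
R7 applies: 12 + 2 = 14.
Final offense level: 14.
Criminal history: 3 prior points → Category Low (2-5).
Level 14 falls in the 10-19 band.
Grid: Level 10-19 × Category Low = 42-52 months.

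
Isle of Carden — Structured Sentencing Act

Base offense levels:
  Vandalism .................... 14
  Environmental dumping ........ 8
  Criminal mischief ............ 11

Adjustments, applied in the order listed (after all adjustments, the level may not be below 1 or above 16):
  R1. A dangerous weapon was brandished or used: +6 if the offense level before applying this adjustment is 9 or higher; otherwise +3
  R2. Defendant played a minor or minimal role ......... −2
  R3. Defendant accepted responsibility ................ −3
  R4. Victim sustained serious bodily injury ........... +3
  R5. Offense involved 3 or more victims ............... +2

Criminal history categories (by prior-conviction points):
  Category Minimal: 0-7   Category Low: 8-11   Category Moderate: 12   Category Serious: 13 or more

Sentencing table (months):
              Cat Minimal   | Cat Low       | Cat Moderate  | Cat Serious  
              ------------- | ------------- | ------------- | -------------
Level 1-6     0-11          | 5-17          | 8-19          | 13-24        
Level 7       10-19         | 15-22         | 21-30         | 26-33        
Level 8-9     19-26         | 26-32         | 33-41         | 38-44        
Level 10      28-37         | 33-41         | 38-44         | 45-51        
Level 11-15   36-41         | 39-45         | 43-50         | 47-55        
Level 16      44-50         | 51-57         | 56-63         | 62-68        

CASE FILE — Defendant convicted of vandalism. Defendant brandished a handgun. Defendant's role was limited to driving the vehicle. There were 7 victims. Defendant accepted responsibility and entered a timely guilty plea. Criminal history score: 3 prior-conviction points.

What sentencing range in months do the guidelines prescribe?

44-50 months

Base offense level for vandalism: 14.
R1 applies (level before this adjustment is 14 ≥ 9, so +6): 14 + 6 = 20.
R2 applies: 20 − 2 = 18.
R3 applies: 18 − 3 = 15.
R4 does not apply.
R5 applies: 15 + 2 = 17.
Level 17 exceeds the maximum of 16; capped at 16.
Final offense level: 16.
Criminal history: 3 prior points → Category Minimal (0-7).
Level 16 falls in the 16 band.
Grid: Level 16 × Category Minimal = 44-50 months.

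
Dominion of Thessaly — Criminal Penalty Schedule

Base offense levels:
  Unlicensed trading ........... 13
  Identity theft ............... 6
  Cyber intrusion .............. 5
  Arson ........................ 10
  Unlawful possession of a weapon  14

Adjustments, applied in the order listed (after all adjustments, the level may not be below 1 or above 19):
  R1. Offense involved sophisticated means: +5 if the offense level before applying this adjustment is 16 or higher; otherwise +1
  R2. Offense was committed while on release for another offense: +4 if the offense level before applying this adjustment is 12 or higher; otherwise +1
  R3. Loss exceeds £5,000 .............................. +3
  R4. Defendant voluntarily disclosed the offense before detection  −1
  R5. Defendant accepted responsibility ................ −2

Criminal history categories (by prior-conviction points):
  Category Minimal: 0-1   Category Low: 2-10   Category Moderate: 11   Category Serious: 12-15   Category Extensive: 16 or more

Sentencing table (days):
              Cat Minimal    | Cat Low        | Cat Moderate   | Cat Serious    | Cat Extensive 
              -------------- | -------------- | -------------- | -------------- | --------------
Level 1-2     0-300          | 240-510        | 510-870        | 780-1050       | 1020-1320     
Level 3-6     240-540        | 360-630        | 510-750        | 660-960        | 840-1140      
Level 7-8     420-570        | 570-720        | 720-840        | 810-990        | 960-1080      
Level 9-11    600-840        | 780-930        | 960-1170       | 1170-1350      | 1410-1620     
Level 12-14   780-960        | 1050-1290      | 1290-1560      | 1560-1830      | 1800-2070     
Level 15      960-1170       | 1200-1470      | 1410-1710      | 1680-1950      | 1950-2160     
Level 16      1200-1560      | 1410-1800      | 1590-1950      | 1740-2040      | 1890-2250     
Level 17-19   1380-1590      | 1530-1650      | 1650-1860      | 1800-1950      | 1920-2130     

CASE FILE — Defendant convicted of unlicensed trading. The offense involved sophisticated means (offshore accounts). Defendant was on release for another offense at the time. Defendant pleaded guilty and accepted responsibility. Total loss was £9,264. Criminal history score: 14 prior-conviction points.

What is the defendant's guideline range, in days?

Base offense level for unlicensed trading: 13.
R1 applies (level before this adjustment is 13 < 16, so +1): 13 + 1 = 14.
R2 applies (level before this adjustment is 14 ≥ 12, so +4): 14 + 4 = 18.
R3 applies: 18 + 3 = 21.
R4 does not apply.
R5 applies: 21 − 2 = 19.
Final offense level: 19.
Criminal history: 14 prior points → Category Serious (12-15).
Level 19 falls in the 17-19 band.
Grid: Level 17-19 × Category Serious = 1800-1950 days.

1800-1950 days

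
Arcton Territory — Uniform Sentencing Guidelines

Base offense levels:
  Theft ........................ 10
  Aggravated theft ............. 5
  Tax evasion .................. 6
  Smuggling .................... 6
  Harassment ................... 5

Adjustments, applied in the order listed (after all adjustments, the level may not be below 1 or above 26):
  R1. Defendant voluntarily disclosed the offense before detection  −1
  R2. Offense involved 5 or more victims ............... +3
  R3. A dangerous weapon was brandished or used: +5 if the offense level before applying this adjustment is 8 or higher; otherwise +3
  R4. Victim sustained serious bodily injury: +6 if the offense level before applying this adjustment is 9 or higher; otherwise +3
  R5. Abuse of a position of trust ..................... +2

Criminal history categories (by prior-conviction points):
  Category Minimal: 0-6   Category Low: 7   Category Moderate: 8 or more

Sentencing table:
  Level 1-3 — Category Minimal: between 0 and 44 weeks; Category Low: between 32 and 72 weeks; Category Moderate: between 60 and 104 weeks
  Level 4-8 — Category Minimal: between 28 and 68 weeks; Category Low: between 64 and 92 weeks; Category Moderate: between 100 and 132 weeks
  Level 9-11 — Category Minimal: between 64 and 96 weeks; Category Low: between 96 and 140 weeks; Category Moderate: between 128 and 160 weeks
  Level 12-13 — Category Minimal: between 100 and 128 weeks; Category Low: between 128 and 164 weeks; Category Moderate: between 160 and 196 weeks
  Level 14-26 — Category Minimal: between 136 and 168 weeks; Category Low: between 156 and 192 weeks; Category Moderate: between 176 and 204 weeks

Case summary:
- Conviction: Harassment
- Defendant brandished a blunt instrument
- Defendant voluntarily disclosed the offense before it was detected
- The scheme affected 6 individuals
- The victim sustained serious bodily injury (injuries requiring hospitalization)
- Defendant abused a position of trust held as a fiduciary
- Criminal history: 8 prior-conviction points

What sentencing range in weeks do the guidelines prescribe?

176-204 weeks

Base offense level for harassment: 5.
R1 applies: 5 − 1 = 4.
R2 applies: 4 + 3 = 7.
R3 applies (level before this adjustment is 7 < 8, so +3): 7 + 3 = 10.
R4 applies (level before this adjustment is 10 ≥ 9, so +6): 10 + 6 = 16.
R5 applies: 16 + 2 = 18.
Final offense level: 18.
Criminal history: 8 prior points → Category Moderate (8+).
Level 18 falls in the 14-26 band.
Grid: Level 14-26 × Category Moderate = 176-204 weeks.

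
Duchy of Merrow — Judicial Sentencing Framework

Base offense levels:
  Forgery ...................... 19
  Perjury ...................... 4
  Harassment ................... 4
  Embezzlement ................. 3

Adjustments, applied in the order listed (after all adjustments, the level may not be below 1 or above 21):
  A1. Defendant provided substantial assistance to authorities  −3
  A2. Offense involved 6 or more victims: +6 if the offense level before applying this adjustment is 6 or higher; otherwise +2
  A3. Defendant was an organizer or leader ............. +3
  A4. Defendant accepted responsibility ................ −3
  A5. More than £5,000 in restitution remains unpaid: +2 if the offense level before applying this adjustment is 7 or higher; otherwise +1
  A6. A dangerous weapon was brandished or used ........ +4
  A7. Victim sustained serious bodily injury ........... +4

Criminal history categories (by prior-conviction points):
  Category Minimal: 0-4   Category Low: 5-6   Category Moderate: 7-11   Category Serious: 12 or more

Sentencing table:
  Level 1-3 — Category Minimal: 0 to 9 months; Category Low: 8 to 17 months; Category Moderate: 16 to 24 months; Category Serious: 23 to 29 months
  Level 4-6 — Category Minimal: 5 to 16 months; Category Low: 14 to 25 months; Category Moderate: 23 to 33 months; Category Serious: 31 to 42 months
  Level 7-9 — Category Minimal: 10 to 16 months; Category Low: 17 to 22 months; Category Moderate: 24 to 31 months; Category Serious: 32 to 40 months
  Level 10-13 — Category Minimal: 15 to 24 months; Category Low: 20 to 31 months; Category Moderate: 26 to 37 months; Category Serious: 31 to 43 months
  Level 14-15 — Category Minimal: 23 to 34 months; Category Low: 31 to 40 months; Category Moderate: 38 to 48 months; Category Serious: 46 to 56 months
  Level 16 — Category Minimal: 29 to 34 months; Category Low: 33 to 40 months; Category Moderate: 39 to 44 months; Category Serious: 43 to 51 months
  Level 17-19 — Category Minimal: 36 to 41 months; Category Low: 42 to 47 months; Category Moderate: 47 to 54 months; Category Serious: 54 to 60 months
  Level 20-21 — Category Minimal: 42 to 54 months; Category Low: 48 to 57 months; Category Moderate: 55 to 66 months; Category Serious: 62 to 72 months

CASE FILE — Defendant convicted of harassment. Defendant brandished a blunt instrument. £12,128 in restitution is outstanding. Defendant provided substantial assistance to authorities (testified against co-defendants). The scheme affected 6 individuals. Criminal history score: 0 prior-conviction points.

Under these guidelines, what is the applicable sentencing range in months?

Base offense level for harassment: 4.
A1 applies: 4 − 3 = 1.
A2 applies (level before this adjustment is 1 < 6, so +2): 1 + 2 = 3.
A3 does not apply.
A4 does not apply.
A5 applies (level before this adjustment is 3 < 7, so +1): 3 + 1 = 4.
A6 applies: 4 + 4 = 8.
A7 does not apply.
Final offense level: 8.
Criminal history: 0 prior points → Category Minimal (0-4).
Level 8 falls in the 7-9 band.
Grid: Level 7-9 × Category Minimal = 10-16 months.

10-16 months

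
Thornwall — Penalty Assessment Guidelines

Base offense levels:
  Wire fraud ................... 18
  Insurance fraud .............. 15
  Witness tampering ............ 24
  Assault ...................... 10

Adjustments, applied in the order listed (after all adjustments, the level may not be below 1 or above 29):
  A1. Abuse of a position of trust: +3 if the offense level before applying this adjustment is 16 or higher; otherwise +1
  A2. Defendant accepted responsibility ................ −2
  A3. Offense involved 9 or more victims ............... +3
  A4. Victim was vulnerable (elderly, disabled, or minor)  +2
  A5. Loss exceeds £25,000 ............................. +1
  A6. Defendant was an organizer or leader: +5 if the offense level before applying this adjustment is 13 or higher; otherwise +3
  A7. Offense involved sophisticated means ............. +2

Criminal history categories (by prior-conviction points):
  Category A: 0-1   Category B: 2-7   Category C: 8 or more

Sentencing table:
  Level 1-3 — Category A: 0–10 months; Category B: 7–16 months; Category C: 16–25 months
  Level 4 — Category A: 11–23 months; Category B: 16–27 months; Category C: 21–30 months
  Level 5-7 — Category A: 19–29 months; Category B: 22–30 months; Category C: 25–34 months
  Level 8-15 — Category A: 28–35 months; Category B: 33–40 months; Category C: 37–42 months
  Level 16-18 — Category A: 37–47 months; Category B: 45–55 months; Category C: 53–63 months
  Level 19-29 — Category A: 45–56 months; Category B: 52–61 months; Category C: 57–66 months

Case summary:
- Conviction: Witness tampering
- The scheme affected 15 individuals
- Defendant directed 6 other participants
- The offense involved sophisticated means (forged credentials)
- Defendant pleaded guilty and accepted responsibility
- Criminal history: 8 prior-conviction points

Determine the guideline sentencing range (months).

Base offense level for witness tampering: 24.
A1 does not apply.
A2 applies: 24 − 2 = 22.
A3 applies: 22 + 3 = 25.
A4 does not apply.
A5 does not apply.
A6 applies (level before this adjustment is 25 ≥ 13, so +5): 25 + 5 = 30.
A7 applies: 30 + 2 = 32.
Level 32 exceeds the maximum of 29; capped at 29.
Final offense level: 29.
Criminal history: 8 prior points → Category C (8+).
Level 29 falls in the 19-29 band.
Grid: Level 19-29 × Category C = 57-66 months.

57-66 months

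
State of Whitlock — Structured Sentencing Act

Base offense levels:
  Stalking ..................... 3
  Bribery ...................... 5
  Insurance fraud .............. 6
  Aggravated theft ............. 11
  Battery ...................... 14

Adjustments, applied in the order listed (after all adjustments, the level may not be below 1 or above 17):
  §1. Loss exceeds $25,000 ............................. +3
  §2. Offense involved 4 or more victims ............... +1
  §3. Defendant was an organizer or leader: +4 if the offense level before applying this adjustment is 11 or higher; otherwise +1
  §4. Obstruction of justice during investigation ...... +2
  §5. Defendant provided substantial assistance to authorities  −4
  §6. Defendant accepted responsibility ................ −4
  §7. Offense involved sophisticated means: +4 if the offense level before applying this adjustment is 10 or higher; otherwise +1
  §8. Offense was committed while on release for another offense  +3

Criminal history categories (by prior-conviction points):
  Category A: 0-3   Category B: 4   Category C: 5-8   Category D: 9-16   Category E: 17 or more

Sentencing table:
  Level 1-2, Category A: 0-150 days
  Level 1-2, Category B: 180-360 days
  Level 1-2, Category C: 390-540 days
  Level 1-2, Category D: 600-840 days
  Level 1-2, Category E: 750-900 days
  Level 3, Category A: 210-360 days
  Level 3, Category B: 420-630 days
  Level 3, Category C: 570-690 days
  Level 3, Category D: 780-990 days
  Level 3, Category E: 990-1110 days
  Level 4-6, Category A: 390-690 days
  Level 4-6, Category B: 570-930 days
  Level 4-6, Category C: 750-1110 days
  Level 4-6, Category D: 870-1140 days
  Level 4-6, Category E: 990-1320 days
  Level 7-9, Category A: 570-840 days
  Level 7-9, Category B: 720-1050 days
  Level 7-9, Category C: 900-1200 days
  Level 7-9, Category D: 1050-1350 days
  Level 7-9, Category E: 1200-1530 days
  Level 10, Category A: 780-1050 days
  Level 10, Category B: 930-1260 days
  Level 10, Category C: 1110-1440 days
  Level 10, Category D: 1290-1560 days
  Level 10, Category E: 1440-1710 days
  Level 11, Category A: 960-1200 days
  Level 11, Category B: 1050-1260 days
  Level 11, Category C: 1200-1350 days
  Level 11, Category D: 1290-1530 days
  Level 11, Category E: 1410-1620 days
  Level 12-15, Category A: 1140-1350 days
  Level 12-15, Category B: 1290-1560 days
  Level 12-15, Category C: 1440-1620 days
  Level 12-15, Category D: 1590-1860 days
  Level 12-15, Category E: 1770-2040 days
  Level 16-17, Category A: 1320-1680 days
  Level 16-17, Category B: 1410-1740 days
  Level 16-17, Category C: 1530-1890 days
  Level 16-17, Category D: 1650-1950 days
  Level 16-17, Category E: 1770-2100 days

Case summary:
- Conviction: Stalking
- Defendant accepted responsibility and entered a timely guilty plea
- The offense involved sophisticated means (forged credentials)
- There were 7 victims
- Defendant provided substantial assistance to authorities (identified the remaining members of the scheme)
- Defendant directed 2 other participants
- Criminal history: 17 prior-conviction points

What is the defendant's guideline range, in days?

Base offense level for stalking: 3.
§2 applies: 3 + 1 = 4.
§3 applies (level before this adjustment is 4 < 11, so +1): 4 + 1 = 5.
§5 applies: 5 − 4 = 1.
§6 applies: 1 − 4 = -3.
§7 applies (level before this adjustment is -3 < 10, so +1): -3 + 1 = -2.
§8 does not apply.
Level -2 is below the minimum of 1; floored at 1.
Final offense level: 1.
Criminal history: 17 prior points → Category E (17+).
Level 1 falls in the 1-2 band.
Grid: Level 1-2 × Category E = 750-900 days.

750-900 days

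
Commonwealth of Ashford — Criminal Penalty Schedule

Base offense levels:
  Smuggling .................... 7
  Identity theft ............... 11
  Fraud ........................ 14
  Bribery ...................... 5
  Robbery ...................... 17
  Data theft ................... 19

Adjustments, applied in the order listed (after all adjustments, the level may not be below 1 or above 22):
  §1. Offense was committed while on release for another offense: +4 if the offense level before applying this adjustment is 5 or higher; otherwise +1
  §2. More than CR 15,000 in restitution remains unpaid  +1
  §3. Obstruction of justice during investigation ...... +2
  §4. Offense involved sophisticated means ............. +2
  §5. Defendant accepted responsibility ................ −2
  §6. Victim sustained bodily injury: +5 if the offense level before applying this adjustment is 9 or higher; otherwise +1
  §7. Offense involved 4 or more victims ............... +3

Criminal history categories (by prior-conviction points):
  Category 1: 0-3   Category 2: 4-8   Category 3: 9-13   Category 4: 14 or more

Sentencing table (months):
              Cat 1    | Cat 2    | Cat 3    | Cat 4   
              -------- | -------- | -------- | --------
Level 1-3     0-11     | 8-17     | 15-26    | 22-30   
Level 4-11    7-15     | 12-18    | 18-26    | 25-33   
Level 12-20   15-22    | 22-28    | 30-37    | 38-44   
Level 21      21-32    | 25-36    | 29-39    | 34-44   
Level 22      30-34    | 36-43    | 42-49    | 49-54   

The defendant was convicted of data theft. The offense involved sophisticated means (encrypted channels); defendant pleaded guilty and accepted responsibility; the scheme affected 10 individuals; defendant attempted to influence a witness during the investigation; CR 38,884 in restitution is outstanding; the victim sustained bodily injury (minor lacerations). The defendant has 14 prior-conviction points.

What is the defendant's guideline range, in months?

49-54 months

Base offense level for data theft: 19.
§2 applies: 19 + 1 = 20.
§3 applies: 20 + 2 = 22.
§4 applies: 22 + 2 = 24.
§5 applies: 24 − 2 = 22.
§6 applies (level before this adjustment is 22 ≥ 9, so +5): 22 + 5 = 27.
§7 applies: 27 + 3 = 30.
Level 30 exceeds the maximum of 22; capped at 22.
Final offense level: 22.
Criminal history: 14 prior points → Category 4 (14+).
Level 22 falls in the 22 band.
Grid: Level 22 × Category 4 = 49-54 months.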